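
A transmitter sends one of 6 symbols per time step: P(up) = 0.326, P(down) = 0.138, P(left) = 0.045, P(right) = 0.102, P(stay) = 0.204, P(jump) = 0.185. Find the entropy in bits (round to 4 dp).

2.3769 bits

H = −Σ pᵢ log₂ pᵢ.
−0.326·log₂(0.326) = 0.5272
−0.138·log₂(0.138) = 0.3943
−0.045·log₂(0.045) = 0.2013
−0.102·log₂(0.102) = 0.3359
−0.204·log₂(0.204) = 0.4678
−0.185·log₂(0.185) = 0.4504
Sum ≈ 2.3769 → 2.3769 bits.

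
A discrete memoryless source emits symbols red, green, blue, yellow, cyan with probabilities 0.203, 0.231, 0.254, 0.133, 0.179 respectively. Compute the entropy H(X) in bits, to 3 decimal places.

H = −Σ pᵢ log₂ pᵢ.
−0.203·log₂(0.203) = 0.4670
−0.231·log₂(0.231) = 0.4883
−0.254·log₂(0.254) = 0.5022
−0.133·log₂(0.133) = 0.3871
−0.179·log₂(0.179) = 0.4443
Sum ≈ 2.2889 → 2.289 bits.

2.289 bits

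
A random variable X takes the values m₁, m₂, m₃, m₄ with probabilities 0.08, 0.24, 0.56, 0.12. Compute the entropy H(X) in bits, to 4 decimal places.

H = −Σ pᵢ log₂ pᵢ.
−0.08·log₂(0.08) = 0.2915
−0.24·log₂(0.24) = 0.4941
−0.56·log₂(0.56) = 0.4684
−0.12·log₂(0.12) = 0.3671
Sum ≈ 1.6212 → 1.6212 bits.

1.6212 bits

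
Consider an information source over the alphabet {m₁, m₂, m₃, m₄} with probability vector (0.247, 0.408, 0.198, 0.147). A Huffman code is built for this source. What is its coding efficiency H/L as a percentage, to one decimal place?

97.8%

Entropy H = −Σ p log₂ p ≈ 1.8952 bits.
Huffman merges: 147/1000+99/500→69/200; 247/1000+69/200→74/125; 51/125+74/125→1. L = 1937/1000 ≈ 1.9370.
Efficiency = H/L = 1.8952/1.9370 = 97.8%.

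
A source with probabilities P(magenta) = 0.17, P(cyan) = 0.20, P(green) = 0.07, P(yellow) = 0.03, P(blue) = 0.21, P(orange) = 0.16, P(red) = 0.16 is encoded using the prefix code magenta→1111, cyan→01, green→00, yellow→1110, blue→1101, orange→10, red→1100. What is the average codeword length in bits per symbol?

3.14 bits/symbol

L̄ = Σ pᵢ·ℓᵢ = 0.17·4 + 0.20·2 + 0.07·2 + 0.03·4 + 0.21·4 + 0.16·2 + 0.16·4 = 3.14 bits/symbol.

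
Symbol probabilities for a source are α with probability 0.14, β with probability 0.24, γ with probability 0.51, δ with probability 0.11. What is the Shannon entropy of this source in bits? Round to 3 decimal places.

H = −Σ pᵢ log₂ pᵢ.
−0.14·log₂(0.14) = 0.3971
−0.24·log₂(0.24) = 0.4941
−0.51·log₂(0.51) = 0.4954
−0.11·log₂(0.11) = 0.3503
Sum ≈ 1.7370 → 1.737 bits.

1.737 bits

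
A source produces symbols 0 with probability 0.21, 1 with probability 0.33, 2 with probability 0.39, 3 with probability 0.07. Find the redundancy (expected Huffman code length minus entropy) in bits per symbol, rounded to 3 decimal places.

Entropy H = −Σ p log₂ p ≈ 1.7990 bits.
Huffman merges: 7/100+21/100→7/25; 7/25+33/100→61/100; 39/100+61/100→1. L = 189/100 ≈ 1.8900.
L − H = 1.8900 − 1.7990 = 0.091 bits.

0.091 bits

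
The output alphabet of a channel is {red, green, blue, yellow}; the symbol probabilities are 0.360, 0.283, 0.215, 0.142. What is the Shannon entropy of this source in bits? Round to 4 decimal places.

H = −Σ pᵢ log₂ pᵢ.
−0.360·log₂(0.360) = 0.5306
−0.283·log₂(0.283) = 0.5154
−0.215·log₂(0.215) = 0.4768
−0.142·log₂(0.142) = 0.3999
Sum ≈ 1.9227 → 1.9227 bits.

1.9227 bits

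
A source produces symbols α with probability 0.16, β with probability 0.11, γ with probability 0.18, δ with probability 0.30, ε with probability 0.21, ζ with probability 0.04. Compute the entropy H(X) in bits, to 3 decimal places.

H = −Σ pᵢ log₂ pᵢ.
−0.16·log₂(0.16) = 0.4230
−0.11·log₂(0.11) = 0.3503
−0.18·log₂(0.18) = 0.4453
−0.30·log₂(0.30) = 0.5211
−0.21·log₂(0.21) = 0.4728
−0.04·log₂(0.04) = 0.1858
Sum ≈ 2.3983 → 2.398 bits.

2.398 bits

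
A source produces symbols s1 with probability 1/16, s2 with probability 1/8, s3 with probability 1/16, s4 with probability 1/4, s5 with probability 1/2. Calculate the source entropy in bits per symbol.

Each probability is a power of 1/2, so log₂(1/p) is an integer.
H = Σ p·log₂(1/p) = 1/16·4 + 1/8·3 + 1/16·4 + 1/4·2 + 1/2·1 = 1.875 bits.

1.875 bits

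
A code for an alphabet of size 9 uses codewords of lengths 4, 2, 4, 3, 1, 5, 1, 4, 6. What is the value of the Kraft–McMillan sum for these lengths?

1.609375

With common denominator 2^6 = 64: Σ 2^(−ℓᵢ) = 4/64 + 16/64 + 4/64 + 8/64 + 32/64 + 2/64 + 32/64 + 4/64 + 1/64 = 103/64 = 1.609375.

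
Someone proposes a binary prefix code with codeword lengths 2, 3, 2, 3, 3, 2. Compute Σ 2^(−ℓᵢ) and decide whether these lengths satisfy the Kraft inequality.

1.125; no

With common denominator 2^3 = 8: Σ 2^(−ℓᵢ) = 2/8 + 1/8 + 2/8 + 1/8 + 1/8 + 2/8 = 9/8 = 1.125.
Kraft's inequality requires Σ ≤ 1; here Σ = 1.125 > 1, so no such prefix code exists.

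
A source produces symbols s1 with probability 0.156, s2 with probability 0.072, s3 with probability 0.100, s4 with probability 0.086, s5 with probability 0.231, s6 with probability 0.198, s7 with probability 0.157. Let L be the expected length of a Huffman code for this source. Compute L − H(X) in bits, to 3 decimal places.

0.031 bits

Entropy H = −Σ p log₂ p ≈ 2.6984 bits.
Huffman merges: 9/125+43/500→79/500; 1/10+39/250→32/125; 157/1000+79/500→63/200; 99/500+231/1000→429/1000; 32/125+63/200→571/1000; 429/1000+571/1000→1. L = 2729/1000 ≈ 2.7290.
L − H = 2.7290 − 2.6984 = 0.031 bits.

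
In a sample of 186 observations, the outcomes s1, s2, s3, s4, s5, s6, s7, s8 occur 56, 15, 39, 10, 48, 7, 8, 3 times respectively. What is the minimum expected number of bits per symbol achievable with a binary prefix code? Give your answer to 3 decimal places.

Probabilities are the counts divided by 186.
Repeatedly combine the two least-probable nodes; the expected code length is the sum of the merged weights.
merge 1/62 + 7/186 → 5/93
merge 4/93 + 5/93 → 3/31
merge 5/93 + 5/62 → 25/186
merge 3/31 + 25/186 → 43/186
merge 13/62 + 43/186 → 41/93
merge 8/31 + 28/93 → 52/93
merge 41/93 + 52/93 → 1
L = 5/93 + 3/31 + 25/186 + 43/186 + 41/93 + 52/93 + 1 = 78/31 ≈ 2.516 bits/symbol.

2.516 bits/symbol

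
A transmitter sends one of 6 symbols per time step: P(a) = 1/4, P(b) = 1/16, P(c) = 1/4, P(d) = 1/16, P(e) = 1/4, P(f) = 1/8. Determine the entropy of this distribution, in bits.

Each probability is a power of 1/2, so log₂(1/p) is an integer.
H = Σ p·log₂(1/p) = 1/4·2 + 1/16·4 + 1/4·2 + 1/16·4 + 1/4·2 + 1/8·3 = 2.375 bits.

2.375 bits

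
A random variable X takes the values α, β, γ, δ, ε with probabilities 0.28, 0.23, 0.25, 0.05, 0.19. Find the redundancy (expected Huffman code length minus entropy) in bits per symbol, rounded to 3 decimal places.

0.067 bits

Entropy H = −Σ p log₂ p ≈ 2.1732 bits.
Huffman merges: 1/20+19/100→6/25; 23/100+6/25→47/100; 1/4+7/25→53/100; 47/100+53/100→1. L = 56/25 ≈ 2.2400.
L − H = 2.2400 − 2.1732 = 0.067 bits.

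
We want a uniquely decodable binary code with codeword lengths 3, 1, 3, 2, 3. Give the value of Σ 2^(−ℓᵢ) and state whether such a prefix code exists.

1.125; no

With common denominator 2^3 = 8: Σ 2^(−ℓᵢ) = 1/8 + 4/8 + 1/8 + 2/8 + 1/8 = 9/8 = 1.125.
Kraft's inequality requires Σ ≤ 1; here Σ = 1.125 > 1, so no such prefix code exists.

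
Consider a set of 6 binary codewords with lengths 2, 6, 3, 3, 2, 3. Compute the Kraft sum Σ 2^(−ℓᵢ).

With common denominator 2^6 = 64: Σ 2^(−ℓᵢ) = 16/64 + 1/64 + 8/64 + 8/64 + 16/64 + 8/64 = 57/64 = 0.890625.

0.890625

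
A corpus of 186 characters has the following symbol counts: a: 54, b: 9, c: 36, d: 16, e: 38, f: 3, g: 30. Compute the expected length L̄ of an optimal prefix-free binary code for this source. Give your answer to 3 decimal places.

2.527 bits/symbol

Probabilities are the counts divided by 186.
Repeatedly combine the two least-probable nodes; the expected code length is the sum of the merged weights.
merge 1/62 + 3/62 → 2/31
merge 2/31 + 8/93 → 14/93
merge 14/93 + 5/31 → 29/93
merge 6/31 + 19/93 → 37/93
merge 9/31 + 29/93 → 56/93
merge 37/93 + 56/93 → 1
L = 2/31 + 14/93 + 29/93 + 37/93 + 56/93 + 1 = 235/93 ≈ 2.527 bits/symbol.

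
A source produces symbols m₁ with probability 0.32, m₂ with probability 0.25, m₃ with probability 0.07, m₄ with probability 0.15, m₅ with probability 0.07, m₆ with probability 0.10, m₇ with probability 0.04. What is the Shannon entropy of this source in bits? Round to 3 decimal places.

2.492 bits

H = −Σ pᵢ log₂ pᵢ.
−0.32·log₂(0.32) = 0.5260
−0.25·log₂(0.25) = 0.5000
−0.07·log₂(0.07) = 0.2686
−0.15·log₂(0.15) = 0.4105
−0.07·log₂(0.07) = 0.2686
−0.10·log₂(0.10) = 0.3322
−0.04·log₂(0.04) = 0.1858
Sum ≈ 2.4916 → 2.492 bits.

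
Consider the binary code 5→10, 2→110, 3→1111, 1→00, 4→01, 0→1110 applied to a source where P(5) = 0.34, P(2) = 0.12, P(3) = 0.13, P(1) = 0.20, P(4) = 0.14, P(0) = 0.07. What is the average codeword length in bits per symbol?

L̄ = Σ pᵢ·ℓᵢ = 0.34·2 + 0.12·3 + 0.13·4 + 0.20·2 + 0.14·2 + 0.07·4 = 2.52 bits/symbol.

2.52 bits/symbol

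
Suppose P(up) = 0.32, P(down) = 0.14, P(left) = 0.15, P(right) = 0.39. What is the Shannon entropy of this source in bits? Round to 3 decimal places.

H = −Σ pᵢ log₂ pᵢ.
−0.32·log₂(0.32) = 0.5260
−0.14·log₂(0.14) = 0.3971
−0.15·log₂(0.15) = 0.4105
−0.39·log₂(0.39) = 0.5298
Sum ≈ 1.8635 → 1.863 bits.

1.863 bits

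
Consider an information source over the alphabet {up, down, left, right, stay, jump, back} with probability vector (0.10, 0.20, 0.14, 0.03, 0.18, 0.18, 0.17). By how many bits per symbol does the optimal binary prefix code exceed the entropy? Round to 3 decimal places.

Entropy H = −Σ p log₂ p ≈ 2.6707 bits.
Huffman merges: 3/100+1/10→13/100; 13/100+7/50→27/100; 17/100+9/50→7/20; 9/50+1/5→19/50; 27/100+7/20→31/50; 19/50+31/50→1. L = 11/4 ≈ 2.7500.
L − H = 2.7500 − 2.6707 = 0.079 bits.

0.079 bits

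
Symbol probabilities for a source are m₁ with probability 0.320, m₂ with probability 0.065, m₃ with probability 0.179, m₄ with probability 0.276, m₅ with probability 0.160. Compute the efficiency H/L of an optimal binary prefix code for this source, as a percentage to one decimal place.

97.2%

Entropy H = −Σ p log₂ p ≈ 2.1622 bits.
Huffman merges: 13/200+4/25→9/40; 179/1000+9/40→101/250; 69/250+8/25→149/250; 101/250+149/250→1. L = 89/40 ≈ 2.2250.
Efficiency = H/L = 2.1622/2.2250 = 97.2%.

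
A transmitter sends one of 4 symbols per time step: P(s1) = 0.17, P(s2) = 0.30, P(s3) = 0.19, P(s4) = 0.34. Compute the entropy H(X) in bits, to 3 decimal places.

1.940 bits

H = −Σ pᵢ log₂ pᵢ.
−0.17·log₂(0.17) = 0.4346
−0.30·log₂(0.30) = 0.5211
−0.19·log₂(0.19) = 0.4552
−0.34·log₂(0.34) = 0.5292
Sum ≈ 1.9401 → 1.940 bits.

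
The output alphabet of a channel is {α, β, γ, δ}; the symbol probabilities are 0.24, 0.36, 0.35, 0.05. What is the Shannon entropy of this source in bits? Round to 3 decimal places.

H = −Σ pᵢ log₂ pᵢ.
−0.24·log₂(0.24) = 0.4941
−0.36·log₂(0.36) = 0.5306
−0.35·log₂(0.35) = 0.5301
−0.05·log₂(0.05) = 0.2161
Sum ≈ 1.7709 → 1.771 bits.

1.771 bits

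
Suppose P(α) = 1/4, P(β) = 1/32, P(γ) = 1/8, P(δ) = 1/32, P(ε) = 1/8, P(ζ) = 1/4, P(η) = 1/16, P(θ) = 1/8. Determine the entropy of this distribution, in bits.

2.6875 bits

Each probability is a power of 1/2, so log₂(1/p) is an integer.
H = Σ p·log₂(1/p) = 1/4·2 + 1/32·5 + 1/8·3 + 1/32·5 + 1/8·3 + 1/4·2 + 1/16·4 + 1/8·3 = 2.6875 bits.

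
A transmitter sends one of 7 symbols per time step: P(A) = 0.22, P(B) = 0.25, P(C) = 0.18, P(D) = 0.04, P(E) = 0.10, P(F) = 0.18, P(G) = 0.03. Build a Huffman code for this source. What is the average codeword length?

Repeatedly combine the two least-probable nodes; the expected code length is the sum of the merged weights.
merge 3/100 + 1/25 → 7/100
merge 7/100 + 1/10 → 17/100
merge 17/100 + 9/50 → 7/20
merge 9/50 + 11/50 → 2/5
merge 1/4 + 7/20 → 3/5
merge 2/5 + 3/5 → 1
L = 7/100 + 17/100 + 7/20 + 2/5 + 3/5 + 1 = 259/100 = 2.59 bits/symbol.

2.59 bits/symbol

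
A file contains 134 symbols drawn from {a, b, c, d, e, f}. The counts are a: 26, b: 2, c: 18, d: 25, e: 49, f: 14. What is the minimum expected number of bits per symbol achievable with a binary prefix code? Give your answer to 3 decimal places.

2.373 bits/symbol

Probabilities are the counts divided by 134.
Repeatedly combine the two least-probable nodes; the expected code length is the sum of the merged weights.
merge 1/67 + 7/67 → 8/67
merge 8/67 + 9/67 → 17/67
merge 25/134 + 13/67 → 51/134
merge 17/67 + 49/134 → 83/134
merge 51/134 + 83/134 → 1
L = 8/67 + 17/67 + 51/134 + 83/134 + 1 = 159/67 ≈ 2.373 bits/symbol.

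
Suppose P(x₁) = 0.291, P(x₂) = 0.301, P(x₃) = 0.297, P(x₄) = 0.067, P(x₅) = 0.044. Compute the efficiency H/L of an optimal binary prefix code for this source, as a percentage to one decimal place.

95.7%

Entropy H = −Σ p log₂ p ≈ 2.0194 bits.
Huffman merges: 11/250+67/1000→111/1000; 111/1000+291/1000→201/500; 297/1000+301/1000→299/500; 201/500+299/500→1. L = 2111/1000 ≈ 2.1110.
Efficiency = H/L = 2.0194/2.1110 = 95.7%.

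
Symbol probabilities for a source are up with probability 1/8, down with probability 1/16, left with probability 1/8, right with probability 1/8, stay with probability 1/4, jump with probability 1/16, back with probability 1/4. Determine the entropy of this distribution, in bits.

Each probability is a power of 1/2, so log₂(1/p) is an integer.
H = Σ p·log₂(1/p) = 1/8·3 + 1/16·4 + 1/8·3 + 1/8·3 + 1/4·2 + 1/16·4 + 1/4·2 = 2.625 bits.

2.625 bits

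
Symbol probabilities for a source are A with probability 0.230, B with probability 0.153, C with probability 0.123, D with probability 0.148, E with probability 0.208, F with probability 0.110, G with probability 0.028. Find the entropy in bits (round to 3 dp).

H = −Σ pᵢ log₂ pᵢ.
−0.230·log₂(0.230) = 0.4877
−0.153·log₂(0.153) = 0.4144
−0.123·log₂(0.123) = 0.3719
−0.148·log₂(0.148) = 0.4079
−0.208·log₂(0.208) = 0.4712
−0.110·log₂(0.110) = 0.3503
−0.028·log₂(0.028) = 0.1444
Sum ≈ 2.6478 → 2.648 bits.

2.648 bits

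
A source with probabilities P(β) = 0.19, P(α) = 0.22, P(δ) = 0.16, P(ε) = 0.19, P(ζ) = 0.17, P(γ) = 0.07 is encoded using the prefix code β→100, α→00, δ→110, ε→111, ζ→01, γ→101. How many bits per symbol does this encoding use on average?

2.61 bits/symbol

L̄ = Σ pᵢ·ℓᵢ = 0.19·3 + 0.22·2 + 0.16·3 + 0.19·3 + 0.17·2 + 0.07·3 = 2.61 bits/symbol.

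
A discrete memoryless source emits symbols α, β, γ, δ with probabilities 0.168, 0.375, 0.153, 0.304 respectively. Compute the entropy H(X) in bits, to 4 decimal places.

H = −Σ pᵢ log₂ pᵢ.
−0.168·log₂(0.168) = 0.4323
−0.375·log₂(0.375) = 0.5306
−0.153·log₂(0.153) = 0.4144
−0.304·log₂(0.304) = 0.5222
Sum ≈ 1.8996 → 1.8996 bits.

1.8996 bits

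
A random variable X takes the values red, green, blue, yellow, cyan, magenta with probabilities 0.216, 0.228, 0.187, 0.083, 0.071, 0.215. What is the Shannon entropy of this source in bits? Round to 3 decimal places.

H = −Σ pᵢ log₂ pᵢ.
−0.216·log₂(0.216) = 0.4776
−0.228·log₂(0.228) = 0.4863
−0.187·log₂(0.187) = 0.4523
−0.083·log₂(0.083) = 0.2980
−0.071·log₂(0.071) = 0.2709
−0.215·log₂(0.215) = 0.4768
Sum ≈ 2.4619 → 2.462 bits.

2.462 bits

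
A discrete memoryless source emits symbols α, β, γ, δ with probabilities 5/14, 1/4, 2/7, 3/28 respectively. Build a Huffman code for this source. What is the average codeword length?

Repeatedly combine the two least-probable nodes; the expected code length is the sum of the merged weights.
merge 3/28 + 1/4 → 5/14
merge 2/7 + 5/14 → 9/14
merge 5/14 + 9/14 → 1
L = 5/14 + 9/14 + 1 = 2 bits/symbol.

2 bits/symbol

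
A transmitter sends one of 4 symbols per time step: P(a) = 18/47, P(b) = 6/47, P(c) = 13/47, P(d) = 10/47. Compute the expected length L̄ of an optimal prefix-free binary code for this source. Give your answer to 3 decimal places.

Repeatedly combine the two least-probable nodes; the expected code length is the sum of the merged weights.
merge 6/47 + 10/47 → 16/47
merge 13/47 + 16/47 → 29/47
merge 18/47 + 29/47 → 1
L = 16/47 + 29/47 + 1 = 92/47 ≈ 1.957 bits/symbol.

1.957 bits/symbol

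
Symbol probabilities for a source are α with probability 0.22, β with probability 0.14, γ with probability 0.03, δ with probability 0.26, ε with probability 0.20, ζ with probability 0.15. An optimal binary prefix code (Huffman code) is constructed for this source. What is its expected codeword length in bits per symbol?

Repeatedly combine the two least-probable nodes; the expected code length is the sum of the merged weights.
merge 3/100 + 7/50 → 17/100
merge 3/20 + 17/100 → 8/25
merge 1/5 + 11/50 → 21/50
merge 13/50 + 8/25 → 29/50
merge 21/50 + 29/50 → 1
L = 17/100 + 8/25 + 21/50 + 29/50 + 1 = 249/100 = 2.49 bits/symbol.

2.49 bits/symbol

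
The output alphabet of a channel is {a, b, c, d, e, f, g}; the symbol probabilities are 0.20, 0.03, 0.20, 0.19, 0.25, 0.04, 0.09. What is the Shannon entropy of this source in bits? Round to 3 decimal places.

2.534 bits

H = −Σ pᵢ log₂ pᵢ.
−0.20·log₂(0.20) = 0.4644
−0.03·log₂(0.03) = 0.1518
−0.20·log₂(0.20) = 0.4644
−0.19·log₂(0.19) = 0.4552
−0.25·log₂(0.25) = 0.5000
−0.04·log₂(0.04) = 0.1858
−0.09·log₂(0.09) = 0.3127
Sum ≈ 2.5342 → 2.534 bits.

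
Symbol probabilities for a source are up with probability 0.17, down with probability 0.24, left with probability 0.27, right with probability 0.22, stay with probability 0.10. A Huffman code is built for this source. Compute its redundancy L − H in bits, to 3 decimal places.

0.018 bits

Entropy H = −Σ p log₂ p ≈ 2.2515 bits.
Huffman merges: 1/10+17/100→27/100; 11/50+6/25→23/50; 27/100+27/100→27/50; 23/50+27/50→1. L = 227/100 ≈ 2.2700.
L − H = 2.2700 − 2.2515 = 0.018 bits.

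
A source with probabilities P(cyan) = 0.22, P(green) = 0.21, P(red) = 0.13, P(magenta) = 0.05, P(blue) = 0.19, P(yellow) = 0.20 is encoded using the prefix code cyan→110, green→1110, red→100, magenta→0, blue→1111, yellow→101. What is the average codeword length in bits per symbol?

3.3 bits/symbol

L̄ = Σ pᵢ·ℓᵢ = 0.22·3 + 0.21·4 + 0.13·3 + 0.05·1 + 0.19·4 + 0.20·3 = 3.3 bits/symbol.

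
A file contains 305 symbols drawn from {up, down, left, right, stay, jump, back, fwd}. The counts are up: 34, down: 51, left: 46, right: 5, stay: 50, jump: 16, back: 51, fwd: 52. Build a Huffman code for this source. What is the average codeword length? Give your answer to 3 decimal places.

2.898 bits/symbol

Probabilities are the counts divided by 305.
Repeatedly combine the two least-probable nodes; the expected code length is the sum of the merged weights.
merge 1/61 + 16/305 → 21/305
merge 21/305 + 34/305 → 11/61
merge 46/305 + 10/61 → 96/305
merge 51/305 + 51/305 → 102/305
merge 52/305 + 11/61 → 107/305
merge 96/305 + 102/305 → 198/305
merge 107/305 + 198/305 → 1
L = 21/305 + 11/61 + 96/305 + 102/305 + 107/305 + 198/305 + 1 = 884/305 ≈ 2.898 bits/symbol.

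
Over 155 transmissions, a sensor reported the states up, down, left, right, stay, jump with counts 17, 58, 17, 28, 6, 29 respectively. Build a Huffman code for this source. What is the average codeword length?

2.4 bits/symbol

Probabilities are the counts divided by 155.
Repeatedly combine the two least-probable nodes; the expected code length is the sum of the merged weights.
merge 6/155 + 17/155 → 23/155
merge 17/155 + 23/155 → 8/31
merge 28/155 + 29/155 → 57/155
merge 8/31 + 57/155 → 97/155
merge 58/155 + 97/155 → 1
L = 23/155 + 8/31 + 57/155 + 97/155 + 1 = 12/5 = 2.4 bits/symbol.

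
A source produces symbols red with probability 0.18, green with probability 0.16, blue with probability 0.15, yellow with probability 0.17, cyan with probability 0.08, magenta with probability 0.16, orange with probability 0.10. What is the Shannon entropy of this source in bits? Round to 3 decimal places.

2.760 bits

H = −Σ pᵢ log₂ pᵢ.
−0.18·log₂(0.18) = 0.4453
−0.16·log₂(0.16) = 0.4230
−0.15·log₂(0.15) = 0.4105
−0.17·log₂(0.17) = 0.4346
−0.08·log₂(0.08) = 0.2915
−0.16·log₂(0.16) = 0.4230
−0.10·log₂(0.10) = 0.3322
Sum ≈ 2.7602 → 2.760 bits.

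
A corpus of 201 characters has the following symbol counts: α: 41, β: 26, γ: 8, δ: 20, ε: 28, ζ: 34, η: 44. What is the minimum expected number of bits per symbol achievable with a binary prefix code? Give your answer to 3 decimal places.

2.716 bits/symbol

Probabilities are the counts divided by 201.
Repeatedly combine the two least-probable nodes; the expected code length is the sum of the merged weights.
merge 8/201 + 20/201 → 28/201
merge 26/201 + 28/201 → 18/67
merge 28/201 + 34/201 → 62/201
merge 41/201 + 44/201 → 85/201
merge 18/67 + 62/201 → 116/201
merge 85/201 + 116/201 → 1
L = 28/201 + 18/67 + 62/201 + 85/201 + 116/201 + 1 = 182/67 ≈ 2.716 bits/symbol.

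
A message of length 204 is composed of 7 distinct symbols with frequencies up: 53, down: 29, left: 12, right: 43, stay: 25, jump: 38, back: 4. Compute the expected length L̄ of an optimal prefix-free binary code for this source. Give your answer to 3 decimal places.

Probabilities are the counts divided by 204.
Repeatedly combine the two least-probable nodes; the expected code length is the sum of the merged weights.
merge 1/51 + 1/17 → 4/51
merge 4/51 + 25/204 → 41/204
merge 29/204 + 19/102 → 67/204
merge 41/204 + 43/204 → 7/17
merge 53/204 + 67/204 → 10/17
merge 7/17 + 10/17 → 1
L = 4/51 + 41/204 + 67/204 + 7/17 + 10/17 + 1 = 133/51 ≈ 2.608 bits/symbol.

2.608 bits/symbol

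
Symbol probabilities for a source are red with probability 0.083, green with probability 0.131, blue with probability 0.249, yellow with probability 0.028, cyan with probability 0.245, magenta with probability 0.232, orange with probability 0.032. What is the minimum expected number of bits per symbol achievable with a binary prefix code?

2.477 bits/symbol

Repeatedly combine the two least-probable nodes; the expected code length is the sum of the merged weights.
merge 7/250 + 4/125 → 3/50
merge 3/50 + 83/1000 → 143/1000
merge 131/1000 + 143/1000 → 137/500
merge 29/125 + 49/200 → 477/1000
merge 249/1000 + 137/500 → 523/1000
merge 477/1000 + 523/1000 → 1
L = 3/50 + 143/1000 + 137/500 + 477/1000 + 523/1000 + 1 = 2477/1000 = 2.477 bits/symbol.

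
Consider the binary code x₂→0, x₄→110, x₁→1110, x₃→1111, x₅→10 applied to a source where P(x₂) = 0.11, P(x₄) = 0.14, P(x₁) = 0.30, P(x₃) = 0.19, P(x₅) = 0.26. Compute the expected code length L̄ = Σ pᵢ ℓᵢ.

3.01 bits/symbol

L̄ = Σ pᵢ·ℓᵢ = 0.11·1 + 0.14·3 + 0.30·4 + 0.19·4 + 0.26·2 = 3.01 bits/symbol.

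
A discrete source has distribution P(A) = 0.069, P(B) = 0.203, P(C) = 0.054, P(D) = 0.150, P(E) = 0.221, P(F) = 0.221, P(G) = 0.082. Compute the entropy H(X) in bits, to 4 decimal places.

2.6296 bits

H = −Σ pᵢ log₂ pᵢ.
−0.069·log₂(0.069) = 0.2662
−0.203·log₂(0.203) = 0.4670
−0.054·log₂(0.054) = 0.2274
−0.150·log₂(0.150) = 0.4105
−0.221·log₂(0.221) = 0.4813
−0.221·log₂(0.221) = 0.4813
−0.082·log₂(0.082) = 0.2959
Sum ≈ 2.6296 → 2.6296 bits.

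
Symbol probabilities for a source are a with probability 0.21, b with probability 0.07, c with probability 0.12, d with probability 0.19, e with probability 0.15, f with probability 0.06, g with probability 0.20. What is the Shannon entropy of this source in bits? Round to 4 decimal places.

2.6821 bits

H = −Σ pᵢ log₂ pᵢ.
−0.21·log₂(0.21) = 0.4728
−0.07·log₂(0.07) = 0.2686
−0.12·log₂(0.12) = 0.3671
−0.19·log₂(0.19) = 0.4552
−0.15·log₂(0.15) = 0.4105
−0.06·log₂(0.06) = 0.2435
−0.20·log₂(0.20) = 0.4644
Sum ≈ 2.6821 → 2.6821 bits.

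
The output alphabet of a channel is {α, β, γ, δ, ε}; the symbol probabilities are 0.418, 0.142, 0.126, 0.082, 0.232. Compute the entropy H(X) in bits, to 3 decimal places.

2.087 bits

H = −Σ pᵢ log₂ pᵢ.
−0.418·log₂(0.418) = 0.5260
−0.142·log₂(0.142) = 0.3999
−0.126·log₂(0.126) = 0.3766
−0.082·log₂(0.082) = 0.2959
−0.232·log₂(0.232) = 0.4890
Sum ≈ 2.0873 → 2.087 bits.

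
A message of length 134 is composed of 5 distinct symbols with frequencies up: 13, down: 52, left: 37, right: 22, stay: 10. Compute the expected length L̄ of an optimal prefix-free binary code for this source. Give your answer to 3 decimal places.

2.119 bits/symbol

Probabilities are the counts divided by 134.
Repeatedly combine the two least-probable nodes; the expected code length is the sum of the merged weights.
merge 5/67 + 13/134 → 23/134
merge 11/67 + 23/134 → 45/134
merge 37/134 + 45/134 → 41/67
merge 26/67 + 41/67 → 1
L = 23/134 + 45/134 + 41/67 + 1 = 142/67 ≈ 2.119 bits/symbol.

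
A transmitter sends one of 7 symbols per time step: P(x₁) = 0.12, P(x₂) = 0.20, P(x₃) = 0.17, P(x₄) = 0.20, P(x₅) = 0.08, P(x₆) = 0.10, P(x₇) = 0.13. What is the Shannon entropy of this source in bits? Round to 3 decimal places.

2.737 bits

H = −Σ pᵢ log₂ pᵢ.
−0.12·log₂(0.12) = 0.3671
−0.20·log₂(0.20) = 0.4644
−0.17·log₂(0.17) = 0.4346
−0.20·log₂(0.20) = 0.4644
−0.08·log₂(0.08) = 0.2915
−0.10·log₂(0.10) = 0.3322
−0.13·log₂(0.13) = 0.3826
Sum ≈ 2.7368 → 2.737 bits.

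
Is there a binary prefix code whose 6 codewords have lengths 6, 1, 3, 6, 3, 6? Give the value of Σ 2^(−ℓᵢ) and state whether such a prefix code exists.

0.796875; yes

With common denominator 2^6 = 64: Σ 2^(−ℓᵢ) = 1/64 + 32/64 + 8/64 + 1/64 + 8/64 + 1/64 = 51/64 = 0.796875.
Kraft's inequality requires Σ ≤ 1; here Σ = 0.796875 ≤ 1, so such a prefix code exists.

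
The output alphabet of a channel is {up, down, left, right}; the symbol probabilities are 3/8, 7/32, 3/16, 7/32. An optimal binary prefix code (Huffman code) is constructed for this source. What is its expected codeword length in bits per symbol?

Repeatedly combine the two least-probable nodes; the expected code length is the sum of the merged weights.
merge 3/16 + 7/32 → 13/32
merge 7/32 + 3/8 → 19/32
merge 13/32 + 19/32 → 1
L = 13/32 + 19/32 + 1 = 2 bits/symbol.

2 bits/symbol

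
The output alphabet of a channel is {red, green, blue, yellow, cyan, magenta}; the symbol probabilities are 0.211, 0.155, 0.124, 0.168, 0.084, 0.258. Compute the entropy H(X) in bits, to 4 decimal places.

2.5008 bits

H = −Σ pᵢ log₂ pᵢ.
−0.211·log₂(0.211) = 0.4736
−0.155·log₂(0.155) = 0.4169
−0.124·log₂(0.124) = 0.3734
−0.168·log₂(0.168) = 0.4323
−0.084·log₂(0.084) = 0.3002
−0.258·log₂(0.258) = 0.5043
Sum ≈ 2.5008 → 2.5008 bits.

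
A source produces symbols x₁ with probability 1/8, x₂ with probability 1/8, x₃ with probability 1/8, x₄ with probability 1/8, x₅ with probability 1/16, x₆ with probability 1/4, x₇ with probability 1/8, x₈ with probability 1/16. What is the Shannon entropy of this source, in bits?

Each probability is a power of 1/2, so log₂(1/p) is an integer.
H = Σ p·log₂(1/p) = 1/8·3 + 1/8·3 + 1/8·3 + 1/8·3 + 1/16·4 + 1/4·2 + 1/8·3 + 1/16·4 = 2.875 bits.

2.875 bits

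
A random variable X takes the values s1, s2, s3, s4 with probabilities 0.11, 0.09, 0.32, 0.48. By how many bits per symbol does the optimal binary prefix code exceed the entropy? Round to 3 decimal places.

Entropy H = −Σ p log₂ p ≈ 1.6972 bits.
Huffman merges: 9/100+11/100→1/5; 1/5+8/25→13/25; 12/25+13/25→1. L = 43/25 ≈ 1.7200.
L − H = 1.7200 − 1.6972 = 0.023 bits.

0.023 bits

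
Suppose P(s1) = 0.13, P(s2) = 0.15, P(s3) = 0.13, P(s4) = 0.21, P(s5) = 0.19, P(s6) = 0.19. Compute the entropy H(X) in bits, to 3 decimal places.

2.559 bits

H = −Σ pᵢ log₂ pᵢ.
−0.13·log₂(0.13) = 0.3826
−0.15·log₂(0.15) = 0.4105
−0.13·log₂(0.13) = 0.3826
−0.21·log₂(0.21) = 0.4728
−0.19·log₂(0.19) = 0.4552
−0.19·log₂(0.19) = 0.4552
Sum ≈ 2.5591 → 2.559 bits.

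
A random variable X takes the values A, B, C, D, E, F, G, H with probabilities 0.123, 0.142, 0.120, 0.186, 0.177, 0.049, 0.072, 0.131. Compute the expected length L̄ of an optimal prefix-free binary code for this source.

2.935 bits/symbol

Repeatedly combine the two least-probable nodes; the expected code length is the sum of the merged weights.
merge 49/1000 + 9/125 → 121/1000
merge 3/25 + 121/1000 → 241/1000
merge 123/1000 + 131/1000 → 127/500
merge 71/500 + 177/1000 → 319/1000
merge 93/500 + 241/1000 → 427/1000
merge 127/500 + 319/1000 → 573/1000
merge 427/1000 + 573/1000 → 1
L = 121/1000 + 241/1000 + 127/500 + 319/1000 + 427/1000 + 573/1000 + 1 = 587/200 = 2.935 bits/symbol.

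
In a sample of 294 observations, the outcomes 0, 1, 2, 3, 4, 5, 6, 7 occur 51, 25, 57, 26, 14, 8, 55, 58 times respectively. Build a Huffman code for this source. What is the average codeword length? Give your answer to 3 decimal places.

2.844 bits/symbol

Probabilities are the counts divided by 294.
Repeatedly combine the two least-probable nodes; the expected code length is the sum of the merged weights.
merge 4/147 + 1/21 → 11/147
merge 11/147 + 25/294 → 47/294
merge 13/147 + 47/294 → 73/294
merge 17/98 + 55/294 → 53/147
merge 19/98 + 29/147 → 115/294
merge 73/294 + 53/147 → 179/294
merge 115/294 + 179/294 → 1
L = 11/147 + 47/294 + 73/294 + 53/147 + 115/294 + 179/294 + 1 = 418/147 ≈ 2.844 bits/symbol.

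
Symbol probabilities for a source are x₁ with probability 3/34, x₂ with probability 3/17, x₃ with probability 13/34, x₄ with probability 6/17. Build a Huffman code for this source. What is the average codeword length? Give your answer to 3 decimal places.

1.882 bits/symbol

Repeatedly combine the two least-probable nodes; the expected code length is the sum of the merged weights.
merge 3/34 + 3/17 → 9/34
merge 9/34 + 6/17 → 21/34
merge 13/34 + 21/34 → 1
L = 9/34 + 21/34 + 1 = 32/17 ≈ 1.882 bits/symbol.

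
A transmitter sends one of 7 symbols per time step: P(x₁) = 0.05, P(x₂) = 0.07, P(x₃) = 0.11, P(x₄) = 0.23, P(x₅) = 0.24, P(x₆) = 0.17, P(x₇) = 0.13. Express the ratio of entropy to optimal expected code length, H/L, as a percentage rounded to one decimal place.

99.4%

Entropy H = −Σ p log₂ p ≈ 2.6340 bits.
Huffman merges: 1/20+7/100→3/25; 11/100+3/25→23/100; 13/100+17/100→3/10; 23/100+23/100→23/50; 6/25+3/10→27/50; 23/50+27/50→1. L = 53/20 ≈ 2.6500.
Efficiency = H/L = 2.6340/2.6500 = 99.4%.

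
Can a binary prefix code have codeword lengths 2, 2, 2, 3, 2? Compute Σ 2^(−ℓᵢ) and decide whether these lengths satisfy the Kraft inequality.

1.125; no

With common denominator 2^3 = 8: Σ 2^(−ℓᵢ) = 2/8 + 2/8 + 2/8 + 1/8 + 2/8 = 9/8 = 1.125.
Kraft's inequality requires Σ ≤ 1; here Σ = 1.125 > 1, so no such prefix code exists.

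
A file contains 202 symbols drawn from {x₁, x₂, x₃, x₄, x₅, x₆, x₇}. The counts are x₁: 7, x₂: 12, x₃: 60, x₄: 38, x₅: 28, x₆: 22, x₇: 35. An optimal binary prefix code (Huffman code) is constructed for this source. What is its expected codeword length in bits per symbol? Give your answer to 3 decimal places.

2.609 bits/symbol

Probabilities are the counts divided by 202.
Repeatedly combine the two least-probable nodes; the expected code length is the sum of the merged weights.
merge 7/202 + 6/101 → 19/202
merge 19/202 + 11/101 → 41/202
merge 14/101 + 35/202 → 63/202
merge 19/101 + 41/202 → 79/202
merge 30/101 + 63/202 → 123/202
merge 79/202 + 123/202 → 1
L = 19/202 + 41/202 + 63/202 + 79/202 + 123/202 + 1 = 527/202 ≈ 2.609 bits/symbol.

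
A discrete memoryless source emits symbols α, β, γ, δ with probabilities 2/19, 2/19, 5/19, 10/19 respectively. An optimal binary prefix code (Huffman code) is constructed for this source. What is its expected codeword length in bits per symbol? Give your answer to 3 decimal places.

1.684 bits/symbol

Repeatedly combine the two least-probable nodes; the expected code length is the sum of the merged weights.
merge 2/19 + 2/19 → 4/19
merge 4/19 + 5/19 → 9/19
merge 9/19 + 10/19 → 1
L = 4/19 + 9/19 + 1 = 32/19 ≈ 1.684 bits/symbol.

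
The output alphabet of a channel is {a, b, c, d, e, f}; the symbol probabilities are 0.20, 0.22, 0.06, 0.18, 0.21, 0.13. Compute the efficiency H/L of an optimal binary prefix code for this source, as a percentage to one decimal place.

Entropy H = −Σ p log₂ p ≈ 2.4893 bits.
Huffman merges: 3/50+13/100→19/100; 9/50+19/100→37/100; 1/5+21/100→41/100; 11/50+37/100→59/100; 41/100+59/100→1. L = 64/25 ≈ 2.5600.
Efficiency = H/L = 2.4893/2.5600 = 97.2%.

97.2%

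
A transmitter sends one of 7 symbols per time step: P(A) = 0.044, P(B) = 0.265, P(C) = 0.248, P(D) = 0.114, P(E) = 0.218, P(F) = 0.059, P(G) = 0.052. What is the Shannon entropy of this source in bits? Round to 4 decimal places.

H = −Σ pᵢ log₂ pᵢ.
−0.044·log₂(0.044) = 0.1983
−0.265·log₂(0.265) = 0.5077
−0.248·log₂(0.248) = 0.4989
−0.114·log₂(0.114) = 0.3571
−0.218·log₂(0.218) = 0.4791
−0.059·log₂(0.059) = 0.2409
−0.052·log₂(0.052) = 0.2218
Sum ≈ 2.5038 → 2.5038 bits.

2.5038 bits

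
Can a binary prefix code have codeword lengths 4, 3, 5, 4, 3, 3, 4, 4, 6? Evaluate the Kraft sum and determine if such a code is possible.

0.671875; yes

With common denominator 2^6 = 64: Σ 2^(−ℓᵢ) = 4/64 + 8/64 + 2/64 + 4/64 + 8/64 + 8/64 + 4/64 + 4/64 + 1/64 = 43/64 = 0.671875.
Kraft's inequality requires Σ ≤ 1; here Σ = 0.671875 ≤ 1, so such a prefix code exists.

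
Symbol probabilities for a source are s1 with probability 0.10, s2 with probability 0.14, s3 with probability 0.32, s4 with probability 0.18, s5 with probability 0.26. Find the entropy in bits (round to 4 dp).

2.2059 bits

H = −Σ pᵢ log₂ pᵢ.
−0.10·log₂(0.10) = 0.3322
−0.14·log₂(0.14) = 0.3971
−0.32·log₂(0.32) = 0.5260
−0.18·log₂(0.18) = 0.4453
−0.26·log₂(0.26) = 0.5053
Sum ≈ 2.2059 → 2.2059 bits.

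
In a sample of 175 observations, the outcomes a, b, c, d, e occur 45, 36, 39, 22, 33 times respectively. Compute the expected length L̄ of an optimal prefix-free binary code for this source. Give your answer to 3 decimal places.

2.314 bits/symbol

Probabilities are the counts divided by 175.
Repeatedly combine the two least-probable nodes; the expected code length is the sum of the merged weights.
merge 22/175 + 33/175 → 11/35
merge 36/175 + 39/175 → 3/7
merge 9/35 + 11/35 → 4/7
merge 3/7 + 4/7 → 1
L = 11/35 + 3/7 + 4/7 + 1 = 81/35 ≈ 2.314 bits/symbol.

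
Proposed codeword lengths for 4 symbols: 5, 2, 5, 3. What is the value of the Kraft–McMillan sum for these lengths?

0.4375

With common denominator 2^5 = 32: Σ 2^(−ℓᵢ) = 1/32 + 8/32 + 1/32 + 4/32 = 14/32 = 0.4375.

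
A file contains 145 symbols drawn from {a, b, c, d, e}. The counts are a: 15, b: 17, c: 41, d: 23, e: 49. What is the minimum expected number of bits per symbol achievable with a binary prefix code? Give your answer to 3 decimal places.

Probabilities are the counts divided by 145.
Repeatedly combine the two least-probable nodes; the expected code length is the sum of the merged weights.
merge 3/29 + 17/145 → 32/145
merge 23/145 + 32/145 → 11/29
merge 41/145 + 49/145 → 18/29
merge 11/29 + 18/29 → 1
L = 32/145 + 11/29 + 18/29 + 1 = 322/145 ≈ 2.221 bits/symbol.

2.221 bits/symbol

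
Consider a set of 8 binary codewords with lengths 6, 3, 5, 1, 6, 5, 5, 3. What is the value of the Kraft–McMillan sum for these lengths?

With common denominator 2^6 = 64: Σ 2^(−ℓᵢ) = 1/64 + 8/64 + 2/64 + 32/64 + 1/64 + 2/64 + 2/64 + 8/64 = 56/64 = 0.875.

0.875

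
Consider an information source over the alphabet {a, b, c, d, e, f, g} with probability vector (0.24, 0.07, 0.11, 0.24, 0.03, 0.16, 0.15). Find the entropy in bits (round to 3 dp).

2.592 bits

H = −Σ pᵢ log₂ pᵢ.
−0.24·log₂(0.24) = 0.4941
−0.07·log₂(0.07) = 0.2686
−0.11·log₂(0.11) = 0.3503
−0.24·log₂(0.24) = 0.4941
−0.03·log₂(0.03) = 0.1518
−0.16·log₂(0.16) = 0.4230
−0.15·log₂(0.15) = 0.4105
Sum ≈ 2.5924 → 2.592 bits.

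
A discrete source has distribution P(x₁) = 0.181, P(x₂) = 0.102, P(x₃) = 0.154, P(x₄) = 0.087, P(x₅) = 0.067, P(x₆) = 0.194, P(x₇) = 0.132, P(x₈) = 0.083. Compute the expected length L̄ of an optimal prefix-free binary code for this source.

Repeatedly combine the two least-probable nodes; the expected code length is the sum of the merged weights.
merge 67/1000 + 83/1000 → 3/20
merge 87/1000 + 51/500 → 189/1000
merge 33/250 + 3/20 → 141/500
merge 77/500 + 181/1000 → 67/200
merge 189/1000 + 97/500 → 383/1000
merge 141/500 + 67/200 → 617/1000
merge 383/1000 + 617/1000 → 1
L = 3/20 + 189/1000 + 141/500 + 67/200 + 383/1000 + 617/1000 + 1 = 739/250 = 2.956 bits/symbol.

2.956 bits/symbol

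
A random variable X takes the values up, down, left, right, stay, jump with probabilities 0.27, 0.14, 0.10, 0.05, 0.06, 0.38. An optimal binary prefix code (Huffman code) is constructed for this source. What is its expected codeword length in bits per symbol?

Repeatedly combine the two least-probable nodes; the expected code length is the sum of the merged weights.
merge 1/20 + 3/50 → 11/100
merge 1/10 + 11/100 → 21/100
merge 7/50 + 21/100 → 7/20
merge 27/100 + 7/20 → 31/50
merge 19/50 + 31/50 → 1
L = 11/100 + 21/100 + 7/20 + 31/50 + 1 = 229/100 = 2.29 bits/symbol.

2.29 bits/symbol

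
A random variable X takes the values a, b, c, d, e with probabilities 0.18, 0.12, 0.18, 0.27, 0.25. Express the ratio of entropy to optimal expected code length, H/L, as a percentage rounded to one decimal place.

Entropy H = −Σ p log₂ p ≈ 2.2677 bits.
Huffman merges: 3/25+9/50→3/10; 9/50+1/4→43/100; 27/100+3/10→57/100; 43/100+57/100→1. L = 23/10 ≈ 2.3000.
Efficiency = H/L = 2.2677/2.3000 = 98.6%.

98.6%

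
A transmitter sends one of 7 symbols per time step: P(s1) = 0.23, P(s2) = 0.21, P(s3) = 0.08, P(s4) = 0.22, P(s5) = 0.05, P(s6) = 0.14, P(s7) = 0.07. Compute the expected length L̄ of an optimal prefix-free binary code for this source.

2.66 bits/symbol

Repeatedly combine the two least-probable nodes; the expected code length is the sum of the merged weights.
merge 1/20 + 7/100 → 3/25
merge 2/25 + 3/25 → 1/5
merge 7/50 + 1/5 → 17/50
merge 21/100 + 11/50 → 43/100
merge 23/100 + 17/50 → 57/100
merge 43/100 + 57/100 → 1
L = 3/25 + 1/5 + 17/50 + 43/100 + 57/100 + 1 = 133/50 = 2.66 bits/symbol.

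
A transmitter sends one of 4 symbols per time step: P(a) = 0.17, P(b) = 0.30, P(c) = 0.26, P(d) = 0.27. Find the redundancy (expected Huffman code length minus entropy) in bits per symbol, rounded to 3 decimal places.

Entropy H = −Σ p log₂ p ≈ 1.9710 bits.
Huffman merges: 17/100+13/50→43/100; 27/100+3/10→57/100; 43/100+57/100→1. L = 2 ≈ 2.0000.
L − H = 2.0000 − 1.9710 = 0.029 bits.

0.029 bits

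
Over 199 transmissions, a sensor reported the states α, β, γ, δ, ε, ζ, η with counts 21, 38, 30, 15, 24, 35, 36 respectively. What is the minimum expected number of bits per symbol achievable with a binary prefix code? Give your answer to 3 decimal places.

2.809 bits/symbol

Probabilities are the counts divided by 199.
Repeatedly combine the two least-probable nodes; the expected code length is the sum of the merged weights.
merge 15/199 + 21/199 → 36/199
merge 24/199 + 30/199 → 54/199
merge 35/199 + 36/199 → 71/199
merge 36/199 + 38/199 → 74/199
merge 54/199 + 71/199 → 125/199
merge 74/199 + 125/199 → 1
L = 36/199 + 54/199 + 71/199 + 74/199 + 125/199 + 1 = 559/199 ≈ 2.809 bits/symbol.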